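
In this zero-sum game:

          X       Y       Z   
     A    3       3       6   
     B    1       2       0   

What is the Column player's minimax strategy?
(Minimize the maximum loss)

Column should play X or Y (all achieve the minimum), value = 3

Work:
Column player minimizes Row's maximum payoff:
Column X: max payoff to Row = 3
Column Y: max payoff to Row = 3
Column Z: max payoff to Row = 6
Minimum is 3, achieved by columns X, Y (tied).
Each of X or Y is a minimax strategy.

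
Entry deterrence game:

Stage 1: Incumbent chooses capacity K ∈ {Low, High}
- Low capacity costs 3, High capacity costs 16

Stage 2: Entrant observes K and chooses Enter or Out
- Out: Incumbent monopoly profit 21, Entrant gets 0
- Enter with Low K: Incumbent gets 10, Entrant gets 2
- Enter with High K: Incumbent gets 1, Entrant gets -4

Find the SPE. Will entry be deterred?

SPE: (Low, Enter|Low, Out|High); Entry not deterred. Incumbent net profit = 7, Entrant gets 2

Work:
After Low K: Entrant enters (2 > 0)
After High K: Entrant stays out (-4 < 0)
Incumbent: Low → 10−3=7, High → 21−16=5
Incumbent chooses Low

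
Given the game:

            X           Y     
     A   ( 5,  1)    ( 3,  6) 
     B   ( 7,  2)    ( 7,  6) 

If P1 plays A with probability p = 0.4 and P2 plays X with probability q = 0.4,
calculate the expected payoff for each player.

E[P1] = 5.72, E[P2] = 4.24

Work:
E[P1] = p·q·π₁(A,X) + p·(1-q)·π₁(A,Y) + (1-p)·q·π₁(B,X) + (1-p)·(1-q)·π₁(B,Y)
= 0.4·0.4·5 + 0.4·0.6·3 + 0.6·0.4·7 + 0.6·0.6·7
= 5.72

E[P2] = 4.24 (similar calculation)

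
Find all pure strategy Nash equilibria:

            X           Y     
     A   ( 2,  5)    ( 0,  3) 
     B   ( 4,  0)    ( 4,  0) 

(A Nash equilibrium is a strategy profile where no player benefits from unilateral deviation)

Nash equilibrium: (B, X), (B, Y)

Work:
Best responses:
  P1 vs X: payoffs [2, 4] → best response B (payoff 4)
  P1 vs Y: payoffs [0, 4] → best response B (payoff 4)
  P2 vs A: payoffs [5, 3] → best response X (payoff 5)
  P2 vs B: payoffs [0, 0] → best response X/Y (payoff 0)
Mutual best responses: (B,X), (B,Y) → Nash equilibria.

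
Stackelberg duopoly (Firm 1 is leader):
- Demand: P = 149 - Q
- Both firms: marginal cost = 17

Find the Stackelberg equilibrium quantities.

q₁* (leader) = 66.0, q₂* (follower) = 33.0

Work:
Follower's reaction: q₂ = (a - c - q₁)/2
Leader substitutes: π₁ = q₁·(a - q₁ - (a-c-q₁)/2 - c)
FOC: q₁* = (149 - 17)/2 = 66.00
Then: q₂* = (149 - 17 - 66.0)/2 = 33.00
Leader has first-mover advantage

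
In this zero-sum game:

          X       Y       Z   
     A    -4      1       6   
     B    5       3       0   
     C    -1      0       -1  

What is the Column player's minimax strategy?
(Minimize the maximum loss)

Column should play Y, value = 3

Work:
Column player minimizes Row's maximum payoff:
Column X: max payoff to Row = 5
Column Y: max payoff to Row = 3
Column Z: max payoff to Row = 6
Minimum is 3, achieved by column Y.
Minimax strategy: Y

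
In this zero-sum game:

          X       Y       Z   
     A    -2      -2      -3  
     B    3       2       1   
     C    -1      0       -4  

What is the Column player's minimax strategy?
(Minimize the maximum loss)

Column should play Z, value = 1

Work:
Column player minimizes Row's maximum payoff:
Column X: max payoff to Row = 3
Column Y: max payoff to Row = 2
Column Z: max payoff to Row = 1
Minimum is 1, achieved by column Z.
Minimax strategy: Z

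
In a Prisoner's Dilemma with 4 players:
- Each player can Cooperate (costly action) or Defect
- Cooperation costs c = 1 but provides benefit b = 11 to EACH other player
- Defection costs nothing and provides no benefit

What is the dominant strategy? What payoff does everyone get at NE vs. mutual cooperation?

Dominant: Defect; NE payoff = 0; Coop payoff = 32

Work:
Defect dominates (saves cost c = 1, benefit to others is external)
NE: All defect → everyone gets 0
If all cooperate: each receives (3)×11 - 1 = 32
Social dilemma: 32 > 0 but NE gives 0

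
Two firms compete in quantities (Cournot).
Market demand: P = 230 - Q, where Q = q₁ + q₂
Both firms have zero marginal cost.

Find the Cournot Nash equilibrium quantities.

q₁* = q₂* = 76.67; P* = 76.67

Work:
Profit: π_i = P·q_i = (a - q_i - q_j)·q_i
FOC: ∂π_i/∂q_i = a - 2q_i - q_j = 0
Reaction function: q_i = (230 - q_j)/2
Symmetry: q* = 230/3 = 76.67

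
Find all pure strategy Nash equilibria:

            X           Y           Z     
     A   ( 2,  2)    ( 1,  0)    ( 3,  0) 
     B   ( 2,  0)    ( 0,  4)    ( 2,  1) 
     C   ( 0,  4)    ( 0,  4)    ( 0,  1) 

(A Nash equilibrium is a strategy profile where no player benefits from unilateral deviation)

Nash equilibrium: (A, X)

Work:
Best responses:
  P1 vs X: payoffs [2, 2, 0] → best response A/B (payoff 2)
  P1 vs Y: payoffs [1, 0, 0] → best response A (payoff 1)
  P1 vs Z: payoffs [3, 2, 0] → best response A (payoff 3)
  P2 vs A: payoffs [2, 0, 0] → best response X (payoff 2)
  P2 vs B: payoffs [0, 4, 1] → best response Y (payoff 4)
  P2 vs C: payoffs [4, 4, 1] → best response X/Y (payoff 4)
Mutual best responses: (A,X) → Nash equilibria.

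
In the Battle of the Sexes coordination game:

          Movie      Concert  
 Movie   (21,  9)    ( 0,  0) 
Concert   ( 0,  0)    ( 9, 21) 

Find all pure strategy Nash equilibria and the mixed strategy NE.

Pure NE: (Movie, Movie) and (Concert, Concert); Mixed NE: p = 0.7, q = 0.3

Work:
Check pure NE:
(Movie, Movie): (21, 9) - no unilateral deviation beneficial
(Concert, Concert): (9, 21) - no unilateral deviation beneficial
Mixed NE: P1 plays Movie with p = 0.7, P2 plays Movie with q = 0.3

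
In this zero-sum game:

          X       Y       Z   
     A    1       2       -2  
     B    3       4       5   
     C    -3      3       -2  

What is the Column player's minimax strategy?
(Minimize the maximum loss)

Column should play X, value = 3

Work:
Column player minimizes Row's maximum payoff:
Column X: max payoff to Row = 3
Column Y: max payoff to Row = 4
Column Z: max payoff to Row = 5
Minimum is 3, achieved by column X.
Minimax strategy: X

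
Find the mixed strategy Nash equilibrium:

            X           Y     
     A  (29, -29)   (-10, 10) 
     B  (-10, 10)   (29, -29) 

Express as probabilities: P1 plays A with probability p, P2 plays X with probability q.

p = 0.5, q = 0.5

Work:
Find probabilities that make opponent indifferent:
P2 chooses q to make P1 indifferent between A and B
P1 chooses p to make P2 indifferent between X and Y
Mixed NE: P1 plays (A: 0.5, B: 0.5), P2 plays (X: 0.5, Y: 0.5)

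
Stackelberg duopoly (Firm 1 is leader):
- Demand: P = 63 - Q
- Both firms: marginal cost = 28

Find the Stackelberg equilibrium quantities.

q₁* (leader) = 17.5, q₂* (follower) = 8.75

Work:
Follower's reaction: q₂ = (a - c - q₁)/2
Leader substitutes: π₁ = q₁·(a - q₁ - (a-c-q₁)/2 - c)
FOC: q₁* = (63 - 28)/2 = 17.50
Then: q₂* = (63 - 28 - 17.5)/2 = 8.75
Leader has first-mover advantage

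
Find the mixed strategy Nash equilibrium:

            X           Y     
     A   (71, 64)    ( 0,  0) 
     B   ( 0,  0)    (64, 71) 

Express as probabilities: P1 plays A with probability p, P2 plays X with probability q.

p = 0.5259, q = 0.4741

Work:
Find probabilities that make opponent indifferent:
P2 chooses q to make P1 indifferent between A and B
P1 chooses p to make P2 indifferent between X and Y
Mixed NE: P1 plays (A: 0.5259, B: 0.4741), P2 plays (X: 0.4741, Y: 0.5259)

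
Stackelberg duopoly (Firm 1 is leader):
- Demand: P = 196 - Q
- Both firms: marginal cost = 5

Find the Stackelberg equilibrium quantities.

q₁* (leader) = 95.5, q₂* (follower) = 47.75

Work:
Follower's reaction: q₂ = (a - c - q₁)/2
Leader substitutes: π₁ = q₁·(a - q₁ - (a-c-q₁)/2 - c)
FOC: q₁* = (196 - 5)/2 = 95.50
Then: q₂* = (196 - 5 - 95.5)/2 = 47.75
Leader has first-mover advantage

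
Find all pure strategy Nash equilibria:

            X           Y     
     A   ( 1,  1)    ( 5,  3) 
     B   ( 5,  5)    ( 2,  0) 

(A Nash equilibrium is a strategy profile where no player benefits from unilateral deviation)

Nash equilibrium: (A, Y), (B, X)

Work:
Best responses:
  P1 vs X: payoffs [1, 5] → best response B (payoff 5)
  P1 vs Y: payoffs [5, 2] → best response A (payoff 5)
  P2 vs A: payoffs [1, 3] → best response Y (payoff 3)
  P2 vs B: payoffs [5, 0] → best response X (payoff 5)
Mutual best responses: (A,Y), (B,X) → Nash equilibria.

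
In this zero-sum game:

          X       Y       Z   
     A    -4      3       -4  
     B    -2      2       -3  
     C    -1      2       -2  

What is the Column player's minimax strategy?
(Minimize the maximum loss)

Column should play Z, value = -2

Work:
Column player minimizes Row's maximum payoff:
Column X: max payoff to Row = -1
Column Y: max payoff to Row = 3
Column Z: max payoff to Row = -2
Minimum is -2, achieved by column Z.
Minimax strategy: Z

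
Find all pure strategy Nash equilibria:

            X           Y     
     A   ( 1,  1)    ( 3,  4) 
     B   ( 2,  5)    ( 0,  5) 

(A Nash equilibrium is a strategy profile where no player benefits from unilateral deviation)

Nash equilibrium: (A, Y), (B, X)

Work:
Best responses:
  P1 vs X: payoffs [1, 2] → best response B (payoff 2)
  P1 vs Y: payoffs [3, 0] → best response A (payoff 3)
  P2 vs A: payoffs [1, 4] → best response Y (payoff 4)
  P2 vs B: payoffs [5, 5] → best response X/Y (payoff 5)
Mutual best responses: (A,Y), (B,X) → Nash equilibria.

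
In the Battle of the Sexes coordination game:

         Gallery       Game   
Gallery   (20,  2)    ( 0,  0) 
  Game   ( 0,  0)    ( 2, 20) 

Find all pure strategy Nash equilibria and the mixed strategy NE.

Pure NE: (Gallery, Gallery) and (Game, Game); Mixed NE: p = 0.9091, q = 0.0909

Work:
Check pure NE:
(Gallery, Gallery): (20, 2) - no unilateral deviation beneficial
(Game, Game): (2, 20) - no unilateral deviation beneficial
Mixed NE: P1 plays Gallery with p = 0.9091, P2 plays Gallery with q = 0.0909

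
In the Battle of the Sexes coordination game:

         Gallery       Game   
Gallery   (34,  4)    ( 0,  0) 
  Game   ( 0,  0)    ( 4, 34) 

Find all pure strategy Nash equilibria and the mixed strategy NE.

Pure NE: (Gallery, Gallery) and (Game, Game); Mixed NE: p = 0.8947, q = 0.1053

Work:
Check pure NE:
(Gallery, Gallery): (34, 4) - no unilateral deviation beneficial
(Game, Game): (4, 34) - no unilateral deviation beneficial
Mixed NE: P1 plays Gallery with p = 0.8947, P2 plays Gallery with q = 0.1053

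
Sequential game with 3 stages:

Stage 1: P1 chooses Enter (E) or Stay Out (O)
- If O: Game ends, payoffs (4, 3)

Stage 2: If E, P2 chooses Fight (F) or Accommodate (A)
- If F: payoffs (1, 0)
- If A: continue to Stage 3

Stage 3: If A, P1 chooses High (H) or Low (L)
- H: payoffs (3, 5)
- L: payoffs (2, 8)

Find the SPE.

SPE: (O, A, H); Outcome (4, 3)

Work:
Stage 3: P1 chooses H (3 vs 2)
Stage 2: P2: F->0, A->5 (anticipating H). Choose A
Stage 1: P1: O->4, E->3 (anticipating A, H). Choose O
SPE path: O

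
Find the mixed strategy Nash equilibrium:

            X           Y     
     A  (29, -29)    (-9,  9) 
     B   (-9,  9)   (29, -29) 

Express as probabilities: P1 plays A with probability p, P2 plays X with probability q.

p = 0.5, q = 0.5

Work:
Find probabilities that make opponent indifferent:
P2 chooses q to make P1 indifferent between A and B
P1 chooses p to make P2 indifferent between X and Y
Mixed NE: P1 plays (A: 0.5, B: 0.5), P2 plays (X: 0.5, Y: 0.5)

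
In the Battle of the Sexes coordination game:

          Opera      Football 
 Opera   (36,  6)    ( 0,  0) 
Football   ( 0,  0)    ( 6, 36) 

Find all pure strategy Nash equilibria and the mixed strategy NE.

Pure NE: (Opera, Opera) and (Football, Football); Mixed NE: p = 0.8571, q = 0.1429

Work:
Check pure NE:
(Opera, Opera): (36, 6) - no unilateral deviation beneficial
(Football, Football): (6, 36) - no unilateral deviation beneficial
Mixed NE: P1 plays Opera with p = 0.8571, P2 plays Opera with q = 0.1429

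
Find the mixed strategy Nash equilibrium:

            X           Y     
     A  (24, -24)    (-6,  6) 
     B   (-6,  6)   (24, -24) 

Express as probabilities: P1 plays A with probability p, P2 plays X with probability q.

p = 0.5, q = 0.5

Work:
Find probabilities that make opponent indifferent:
P2 chooses q to make P1 indifferent between A and B
P1 chooses p to make P2 indifferent between X and Y
Mixed NE: P1 plays (A: 0.5, B: 0.5), P2 plays (X: 0.5, Y: 0.5)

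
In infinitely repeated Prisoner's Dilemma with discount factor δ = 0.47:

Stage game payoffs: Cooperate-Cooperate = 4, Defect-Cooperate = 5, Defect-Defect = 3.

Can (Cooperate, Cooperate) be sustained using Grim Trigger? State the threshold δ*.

δ* = 0.5; since δ = 0.47 < 0.5, cooperation cannot be sustained

Work:
For Grim Trigger:
Cooperate forever: 4/(1-δ)
Defect then punished: 5 + 3·δ/(1-δ)
Need: 4/(1-δ) ≥ 5 + 3·δ/(1-δ)
Solving: δ ≥ (T-R)/(T-P) = (5-4)/(5-3) = 0.5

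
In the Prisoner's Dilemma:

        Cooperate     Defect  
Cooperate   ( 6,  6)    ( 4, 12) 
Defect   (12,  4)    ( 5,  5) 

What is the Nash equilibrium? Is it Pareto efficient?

(Defect, Defect) is NE; not Pareto efficient

Work:
Defect dominates Cooperate for both players:
If P2 cooperates: Defect (12) > Cooperate (6)
If P2 defects: Defect (5) > Cooperate (4)
NE: (Defect, Defect) with payoff (5, 5)
But (Cooperate, Cooperate) = (6, 6) Pareto dominates (5, 5)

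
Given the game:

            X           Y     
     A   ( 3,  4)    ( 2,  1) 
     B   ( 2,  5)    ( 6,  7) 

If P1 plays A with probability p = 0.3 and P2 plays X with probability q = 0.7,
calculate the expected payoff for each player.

E[P1] = 3.05, E[P2] = 4.85

Work:
E[P1] = p·q·π₁(A,X) + p·(1-q)·π₁(A,Y) + (1-p)·q·π₁(B,X) + (1-p)·(1-q)·π₁(B,Y)
= 0.3·0.7·3 + 0.3·0.3·2 + 0.7·0.7·2 + 0.7·0.3·6
= 3.05

E[P2] = 4.85 (similar calculation)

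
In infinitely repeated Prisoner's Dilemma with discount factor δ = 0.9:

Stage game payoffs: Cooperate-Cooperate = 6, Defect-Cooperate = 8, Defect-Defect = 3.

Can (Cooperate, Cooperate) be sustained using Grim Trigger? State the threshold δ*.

δ* = 0.4; since δ = 0.9 ≥ 0.4, cooperation can be sustained

Work:
For Grim Trigger:
Cooperate forever: 6/(1-δ)
Defect then punished: 8 + 3·δ/(1-δ)
Need: 6/(1-δ) ≥ 8 + 3·δ/(1-δ)
Solving: δ ≥ (T-R)/(T-P) = (8-6)/(8-3) = 0.4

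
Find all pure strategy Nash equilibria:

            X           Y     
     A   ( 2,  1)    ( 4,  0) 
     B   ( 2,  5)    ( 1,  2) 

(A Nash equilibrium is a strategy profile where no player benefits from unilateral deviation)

Nash equilibrium: (A, X), (B, X)

Work:
Best responses:
  P1 vs X: payoffs [2, 2] → best response A/B (payoff 2)
  P1 vs Y: payoffs [4, 1] → best response A (payoff 4)
  P2 vs A: payoffs [1, 0] → best response X (payoff 1)
  P2 vs B: payoffs [5, 2] → best response X (payoff 5)
Mutual best responses: (A,X), (B,X) → Nash equilibria.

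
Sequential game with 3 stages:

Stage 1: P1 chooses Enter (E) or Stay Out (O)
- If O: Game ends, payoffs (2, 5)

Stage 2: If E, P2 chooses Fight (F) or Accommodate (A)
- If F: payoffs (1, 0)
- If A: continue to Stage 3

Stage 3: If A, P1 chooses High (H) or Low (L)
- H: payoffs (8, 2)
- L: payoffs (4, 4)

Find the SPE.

SPE: (E, A, H); Outcome (8, 2)

Work:
Stage 3: P1 chooses H (8 vs 4)
Stage 2: P2: F->0, A->2 (anticipating H). Choose A
Stage 1: P1: O->2, E->8 (anticipating A, H). Choose E
SPE path: E -> A -> H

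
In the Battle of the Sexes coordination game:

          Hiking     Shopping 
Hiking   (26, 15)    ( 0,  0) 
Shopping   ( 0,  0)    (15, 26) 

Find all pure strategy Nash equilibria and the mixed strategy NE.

Pure NE: (Hiking, Hiking) and (Shopping, Shopping); Mixed NE: p = 0.6341, q = 0.3659

Work:
Check pure NE:
(Hiking, Hiking): (26, 15) - no unilateral deviation beneficial
(Shopping, Shopping): (15, 26) - no unilateral deviation beneficial
Mixed NE: P1 plays Hiking with p = 0.6341, P2 plays Hiking with q = 0.3659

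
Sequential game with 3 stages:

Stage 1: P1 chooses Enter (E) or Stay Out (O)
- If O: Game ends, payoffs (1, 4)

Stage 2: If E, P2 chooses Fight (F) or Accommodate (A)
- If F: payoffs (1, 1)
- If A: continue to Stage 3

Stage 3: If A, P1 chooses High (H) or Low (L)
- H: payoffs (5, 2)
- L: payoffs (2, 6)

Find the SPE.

SPE: (E, A, H); Outcome (5, 2)

Work:
Stage 3: P1 chooses H (5 vs 2)
Stage 2: P2: F->1, A->2 (anticipating H). Choose A
Stage 1: P1: O->1, E->5 (anticipating A, H). Choose E
SPE path: E -> A -> H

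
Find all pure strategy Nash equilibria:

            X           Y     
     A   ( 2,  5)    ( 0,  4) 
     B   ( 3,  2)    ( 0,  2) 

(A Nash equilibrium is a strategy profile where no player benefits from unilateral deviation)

Nash equilibrium: (B, X), (B, Y)

Work:
Best responses:
  P1 vs X: payoffs [2, 3] → best response B (payoff 3)
  P1 vs Y: payoffs [0, 0] → best response A/B (payoff 0)
  P2 vs A: payoffs [5, 4] → best response X (payoff 5)
  P2 vs B: payoffs [2, 2] → best response X/Y (payoff 2)
Mutual best responses: (B,X), (B,Y) → Nash equilibria.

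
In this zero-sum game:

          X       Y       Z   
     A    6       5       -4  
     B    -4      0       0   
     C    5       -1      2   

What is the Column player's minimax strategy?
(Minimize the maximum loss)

Column should play Z, value = 2

Work:
Column player minimizes Row's maximum payoff:
Column X: max payoff to Row = 6
Column Y: max payoff to Row = 5
Column Z: max payoff to Row = 2
Minimum is 2, achieved by column Z.
Minimax strategy: Z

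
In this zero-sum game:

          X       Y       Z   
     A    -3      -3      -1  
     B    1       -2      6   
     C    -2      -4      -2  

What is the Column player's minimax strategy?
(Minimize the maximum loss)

Column should play Y, value = -2

Work:
Column player minimizes Row's maximum payoff:
Column X: max payoff to Row = 1
Column Y: max payoff to Row = -2
Column Z: max payoff to Row = 6
Minimum is -2, achieved by column Y.
Minimax strategy: Y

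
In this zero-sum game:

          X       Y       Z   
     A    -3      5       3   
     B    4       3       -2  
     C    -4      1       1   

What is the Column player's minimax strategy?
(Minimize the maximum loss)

Column should play Z, value = 3

Work:
Column player minimizes Row's maximum payoff:
Column X: max payoff to Row = 4
Column Y: max payoff to Row = 5
Column Z: max payoff to Row = 3
Minimum is 3, achieved by column Z.
Minimax strategy: Z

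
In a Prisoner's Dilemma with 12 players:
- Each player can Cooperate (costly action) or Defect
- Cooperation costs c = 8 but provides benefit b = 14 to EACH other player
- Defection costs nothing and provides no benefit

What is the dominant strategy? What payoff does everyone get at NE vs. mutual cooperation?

Dominant: Defect; NE payoff = 0; Coop payoff = 146

Work:
Defect dominates (saves cost c = 8, benefit to others is external)
NE: All defect → everyone gets 0
If all cooperate: each receives (11)×14 - 8 = 146
Social dilemma: 146 > 0 but NE gives 0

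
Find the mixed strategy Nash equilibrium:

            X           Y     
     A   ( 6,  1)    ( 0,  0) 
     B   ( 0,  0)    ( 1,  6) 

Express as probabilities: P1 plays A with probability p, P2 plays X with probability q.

p = 0.8571, q = 0.1429

Work:
Find probabilities that make opponent indifferent:
P2 chooses q to make P1 indifferent between A and B
P1 chooses p to make P2 indifferent between X and Y
Mixed NE: P1 plays (A: 0.8571, B: 0.1429), P2 plays (X: 0.1429, Y: 0.8571)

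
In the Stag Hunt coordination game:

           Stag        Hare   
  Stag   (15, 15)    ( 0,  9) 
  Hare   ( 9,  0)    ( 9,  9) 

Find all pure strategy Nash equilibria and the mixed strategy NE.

Pure NE: (Stag, Stag) and (Hare, Hare); Mixed NE: p = 0.6, q = 0.6

Work:
Check pure NE:
(Stag, Stag): (15, 15) - no unilateral deviation beneficial
(Hare, Hare): (9, 9) - no unilateral deviation beneficial
Mixed NE: P1 plays Stag with p = 0.6, P2 plays Stag with q = 0.6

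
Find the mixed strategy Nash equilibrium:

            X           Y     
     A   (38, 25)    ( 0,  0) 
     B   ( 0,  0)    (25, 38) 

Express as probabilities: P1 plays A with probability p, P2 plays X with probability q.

p = 0.6032, q = 0.3968

Work:
Find probabilities that make opponent indifferent:
P2 chooses q to make P1 indifferent between A and B
P1 chooses p to make P2 indifferent between X and Y
Mixed NE: P1 plays (A: 0.6032, B: 0.3968), P2 plays (X: 0.3968, Y: 0.6032)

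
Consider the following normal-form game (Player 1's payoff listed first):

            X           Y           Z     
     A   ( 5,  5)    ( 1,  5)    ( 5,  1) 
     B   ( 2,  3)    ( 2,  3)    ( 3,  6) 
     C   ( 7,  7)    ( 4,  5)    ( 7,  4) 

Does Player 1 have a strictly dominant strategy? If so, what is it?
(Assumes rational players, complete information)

Yes, Player 1's strictly dominant strategy is C

Work:
A strategy strictly dominates another if it gives a strictly higher payoff against every opponent action. Compare each pair of P1's strategies column-by-column:
  A vs B: [5 vs 2, 1 vs 2, 5 vs 3] → A does not strictly dominate B (column Y: 1 ≤ 2)
  A vs C: [5 vs 7, 1 vs 4, 5 vs 7] → A does not strictly dominate C (column X: 5 ≤ 7)
  B vs A: [2 vs 5, 2 vs 1, 3 vs 5] → B does not strictly dominate A (column X: 2 ≤ 5)
  B vs C: [2 vs 7, 2 vs 4, 3 vs 7] → B does not strictly dominate C (column X: 2 ≤ 7)
  C vs A: [7 vs 5, 4 vs 1, 7 vs 5] → C strictly dominates A
  C vs B: [7 vs 2, 4 vs 2, 7 vs 3] → C strictly dominates B
C strictly dominates every other strategy → strictly dominant.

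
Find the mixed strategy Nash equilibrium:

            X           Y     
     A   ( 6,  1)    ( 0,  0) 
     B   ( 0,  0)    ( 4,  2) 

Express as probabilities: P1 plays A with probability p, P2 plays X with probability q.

p = 0.6667, q = 0.4

Work:
Find probabilities that make opponent indifferent:
P2 chooses q to make P1 indifferent between A and B
P1 chooses p to make P2 indifferent between X and Y
Mixed NE: P1 plays (A: 0.6667, B: 0.3333), P2 plays (X: 0.4, Y: 0.6)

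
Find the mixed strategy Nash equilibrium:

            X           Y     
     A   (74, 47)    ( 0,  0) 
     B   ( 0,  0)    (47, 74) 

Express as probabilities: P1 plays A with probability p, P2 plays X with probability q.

p = 0.6116, q = 0.3884

Work:
Find probabilities that make opponent indifferent:
P2 chooses q to make P1 indifferent between A and B
P1 chooses p to make P2 indifferent between X and Y
Mixed NE: P1 plays (A: 0.6116, B: 0.3884), P2 plays (X: 0.3884, Y: 0.6116)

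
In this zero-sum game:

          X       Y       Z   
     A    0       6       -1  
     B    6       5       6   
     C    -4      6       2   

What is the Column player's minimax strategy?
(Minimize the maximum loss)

Column should play X or Y or Z (all achieve the minimum), value = 6

Work:
Column player minimizes Row's maximum payoff:
Column X: max payoff to Row = 6
Column Y: max payoff to Row = 6
Column Z: max payoff to Row = 6
Minimum is 6, achieved by columns X, Y, Z (tied).
Each of X or Y or Z is a minimax strategy.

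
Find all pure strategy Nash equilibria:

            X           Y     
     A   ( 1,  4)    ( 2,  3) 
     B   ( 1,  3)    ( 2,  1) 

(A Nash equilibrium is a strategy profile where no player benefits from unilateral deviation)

Nash equilibrium: (A, X), (B, X)

Work:
Best responses:
  P1 vs X: payoffs [1, 1] → best response A/B (payoff 1)
  P1 vs Y: payoffs [2, 2] → best response A/B (payoff 2)
  P2 vs A: payoffs [4, 3] → best response X (payoff 4)
  P2 vs B: payoffs [3, 1] → best response X (payoff 3)
Mutual best responses: (A,X), (B,X) → Nash equilibria.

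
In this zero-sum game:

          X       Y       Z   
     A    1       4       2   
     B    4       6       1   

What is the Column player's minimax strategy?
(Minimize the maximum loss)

Column should play Z, value = 2

Work:
Column player minimizes Row's maximum payoff:
Column X: max payoff to Row = 4
Column Y: max payoff to Row = 6
Column Z: max payoff to Row = 2
Minimum is 2, achieved by column Z.
Minimax strategy: Z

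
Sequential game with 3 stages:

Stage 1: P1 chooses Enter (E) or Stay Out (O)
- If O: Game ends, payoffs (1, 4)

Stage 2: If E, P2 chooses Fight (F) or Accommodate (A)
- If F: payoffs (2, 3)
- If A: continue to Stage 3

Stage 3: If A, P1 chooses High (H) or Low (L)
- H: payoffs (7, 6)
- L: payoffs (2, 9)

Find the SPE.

SPE: (E, A, H); Outcome (7, 6)

Work:
Stage 3: P1 chooses H (7 vs 2)
Stage 2: P2: F->3, A->6 (anticipating H). Choose A
Stage 1: P1: O->1, E->7 (anticipating A, H). Choose E
SPE path: E -> A -> H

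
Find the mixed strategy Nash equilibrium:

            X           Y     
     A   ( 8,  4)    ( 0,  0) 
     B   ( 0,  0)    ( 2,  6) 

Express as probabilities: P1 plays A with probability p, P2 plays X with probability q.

p = 0.6, q = 0.2

Work:
Find probabilities that make opponent indifferent:
P2 chooses q to make P1 indifferent between A and B
P1 chooses p to make P2 indifferent between X and Y
Mixed NE: P1 plays (A: 0.6, B: 0.4), P2 plays (X: 0.2, Y: 0.8)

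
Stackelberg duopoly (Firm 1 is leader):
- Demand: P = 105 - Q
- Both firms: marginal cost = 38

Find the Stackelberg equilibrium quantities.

q₁* (leader) = 33.5, q₂* (follower) = 16.75

Work:
Follower's reaction: q₂ = (a - c - q₁)/2
Leader substitutes: π₁ = q₁·(a - q₁ - (a-c-q₁)/2 - c)
FOC: q₁* = (105 - 38)/2 = 33.50
Then: q₂* = (105 - 38 - 33.5)/2 = 16.75
Leader has first-mover advantage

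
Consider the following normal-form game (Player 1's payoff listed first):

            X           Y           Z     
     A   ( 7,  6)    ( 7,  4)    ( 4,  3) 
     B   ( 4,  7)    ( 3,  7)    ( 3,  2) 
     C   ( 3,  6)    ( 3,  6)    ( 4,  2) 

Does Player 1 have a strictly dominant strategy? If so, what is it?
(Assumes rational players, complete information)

No strictly dominant strategy exists for Player 1

Work:
A strategy strictly dominates another if it gives a strictly higher payoff against every opponent action. Compare each pair of P1's strategies column-by-column:
  A vs B: [7 vs 4, 7 vs 3, 4 vs 3] → A strictly dominates B
  A vs C: [7 vs 3, 7 vs 3, 4 vs 4] → A does not strictly dominate C (column Z: 4 ≤ 4)
  B vs A: [4 vs 7, 3 vs 7, 3 vs 4] → B does not strictly dominate A (column X: 4 ≤ 7)
  B vs C: [4 vs 3, 3 vs 3, 3 vs 4] → B does not strictly dominate C (column Y: 3 ≤ 3)
  C vs A: [3 vs 7, 3 vs 7, 4 vs 4] → C does not strictly dominate A (column X: 3 ≤ 7)
  C vs B: [3 vs 4, 3 vs 3, 4 vs 3] → C does not strictly dominate B (column X: 3 ≤ 4)
No single strategy strictly dominates all others → no strictly dominant strategy.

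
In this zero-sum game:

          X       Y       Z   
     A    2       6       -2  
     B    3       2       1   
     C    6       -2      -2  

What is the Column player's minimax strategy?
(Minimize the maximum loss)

Column should play Z, value = 1

Work:
Column player minimizes Row's maximum payoff:
Column X: max payoff to Row = 6
Column Y: max payoff to Row = 6
Column Z: max payoff to Row = 1
Minimum is 1, achieved by column Z.
Minimax strategy: Z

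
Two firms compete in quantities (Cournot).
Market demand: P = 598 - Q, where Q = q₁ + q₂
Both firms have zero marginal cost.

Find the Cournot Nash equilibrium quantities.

q₁* = q₂* = 199.33; P* = 199.33

Work:
Profit: π_i = P·q_i = (a - q_i - q_j)·q_i
FOC: ∂π_i/∂q_i = a - 2q_i - q_j = 0
Reaction function: q_i = (598 - q_j)/2
Symmetry: q* = 598/3 = 199.33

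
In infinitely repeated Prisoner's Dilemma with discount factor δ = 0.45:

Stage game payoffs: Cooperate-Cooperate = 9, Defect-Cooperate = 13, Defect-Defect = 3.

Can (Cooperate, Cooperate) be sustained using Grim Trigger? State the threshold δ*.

δ* = 0.4; since δ = 0.45 ≥ 0.4, cooperation can be sustained

Work:
For Grim Trigger:
Cooperate forever: 9/(1-δ)
Defect then punished: 13 + 3·δ/(1-δ)
Need: 9/(1-δ) ≥ 13 + 3·δ/(1-δ)
Solving: δ ≥ (T-R)/(T-P) = (13-9)/(13-3) = 0.4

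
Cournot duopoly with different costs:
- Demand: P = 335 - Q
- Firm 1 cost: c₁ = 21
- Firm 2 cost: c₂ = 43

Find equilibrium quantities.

q₁* = 112.0, q₂* = 90.0

Work:
Reaction: q₁ = (335 - 21 - q₂)/2
Reaction: q₂ = (335 - 43 - q₁)/2
Solve simultaneously:
q₁* = (335 - 2×21 + 43)/3 = 112.0
q₂* = (335 - 2×43 + 21)/3 = 90.0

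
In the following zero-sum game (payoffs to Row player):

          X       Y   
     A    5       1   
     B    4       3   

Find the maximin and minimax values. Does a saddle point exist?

Maximin = 3, Minimax = 3, Saddle: True

Work:
Row minimums: [1, 3] → maximin = 3
Column maximums: [5, 3] → minimax = 3
Saddle point exists! Game value = 3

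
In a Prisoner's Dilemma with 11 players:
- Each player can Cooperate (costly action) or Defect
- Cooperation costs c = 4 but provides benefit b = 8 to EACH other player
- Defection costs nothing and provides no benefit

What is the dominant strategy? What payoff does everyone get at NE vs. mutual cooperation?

Dominant: Defect; NE payoff = 0; Coop payoff = 76

Work:
Defect dominates (saves cost c = 4, benefit to others is external)
NE: All defect → everyone gets 0
If all cooperate: each receives (10)×8 - 4 = 76
Social dilemma: 76 > 0 but NE gives 0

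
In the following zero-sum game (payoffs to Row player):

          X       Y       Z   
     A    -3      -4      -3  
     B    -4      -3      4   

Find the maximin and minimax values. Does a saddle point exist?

Maximin = -4, Minimax = -3, Saddle: False

Work:
Row minimums: [-4, -4] → maximin = -4
Column maximums: [-3, -3, 4] → minimax = -3
No saddle point (maximin ≠ minimax). Mixed strategy needed.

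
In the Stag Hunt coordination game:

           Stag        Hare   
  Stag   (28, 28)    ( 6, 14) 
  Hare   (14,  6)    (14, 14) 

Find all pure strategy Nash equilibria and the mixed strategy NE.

Pure NE: (Stag, Stag) and (Hare, Hare); Mixed NE: p = 0.3636, q = 0.3636

Work:
Check pure NE:
(Stag, Stag): (28, 28) - no unilateral deviation beneficial
(Hare, Hare): (14, 14) - no unilateral deviation beneficial
Mixed NE: P1 plays Stag with p = 0.3636, P2 plays Stag with q = 0.3636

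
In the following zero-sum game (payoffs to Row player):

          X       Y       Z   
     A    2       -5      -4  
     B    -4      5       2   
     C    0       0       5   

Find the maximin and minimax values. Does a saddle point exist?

Maximin = 0, Minimax = 2, Saddle: False

Work:
Row minimums: [-5, -4, 0] → maximin = 0
Column maximums: [2, 5, 5] → minimax = 2
No saddle point (maximin ≠ minimax). Mixed strategy needed.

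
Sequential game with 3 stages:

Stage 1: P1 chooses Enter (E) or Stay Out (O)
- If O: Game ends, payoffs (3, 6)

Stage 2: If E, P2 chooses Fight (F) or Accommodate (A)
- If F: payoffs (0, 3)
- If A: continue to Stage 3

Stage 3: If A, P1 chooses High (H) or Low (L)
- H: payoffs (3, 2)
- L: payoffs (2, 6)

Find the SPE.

SPE: (O, F, H); Outcome (3, 6)

Work:
Stage 3: P1 chooses H (3 vs 2)
Stage 2: P2: F->3, A->2 (anticipating H). Choose F
Stage 1: P1: O->3, E->0 (anticipating F, H). Choose O
SPE path: O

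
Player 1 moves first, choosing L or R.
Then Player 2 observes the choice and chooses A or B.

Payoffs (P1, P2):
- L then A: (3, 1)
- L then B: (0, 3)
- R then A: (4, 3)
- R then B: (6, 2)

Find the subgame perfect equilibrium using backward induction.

P1 plays R, P2 plays B after L and A after R; Payoff (4, 3)

Work:
Backward induction:
After L: P2 chooses B → P1 gets 0
After R: P2 chooses A → P1 gets 4
P1 chooses R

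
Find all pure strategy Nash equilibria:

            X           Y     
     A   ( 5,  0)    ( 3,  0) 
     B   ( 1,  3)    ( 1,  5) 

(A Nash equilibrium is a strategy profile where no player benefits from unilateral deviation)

Nash equilibrium: (A, X), (A, Y)

Work:
Best responses:
  P1 vs X: payoffs [5, 1] → best response A (payoff 5)
  P1 vs Y: payoffs [3, 1] → best response A (payoff 3)
  P2 vs A: payoffs [0, 0] → best response X/Y (payoff 0)
  P2 vs B: payoffs [3, 5] → best response Y (payoff 5)
Mutual best responses: (A,X), (A,Y) → Nash equilibria.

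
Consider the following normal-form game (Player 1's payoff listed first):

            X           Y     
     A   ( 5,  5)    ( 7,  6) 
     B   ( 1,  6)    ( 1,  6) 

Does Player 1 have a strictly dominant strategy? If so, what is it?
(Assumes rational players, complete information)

Yes, Player 1's strictly dominant strategy is A

Work:
A strategy strictly dominates another if it gives a strictly higher payoff against every opponent action. Compare each pair of P1's strategies column-by-column:
  A vs B: [5 vs 1, 7 vs 1] → A strictly dominates B
  B vs A: [1 vs 5, 1 vs 7] → B does not strictly dominate A (column X: 1 ≤ 5)
A strictly dominates every other strategy → strictly dominant.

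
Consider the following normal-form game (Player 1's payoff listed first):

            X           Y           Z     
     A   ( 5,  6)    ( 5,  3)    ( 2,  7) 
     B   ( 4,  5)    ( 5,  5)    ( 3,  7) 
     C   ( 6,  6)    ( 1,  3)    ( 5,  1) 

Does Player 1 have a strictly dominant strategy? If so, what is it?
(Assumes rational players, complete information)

No strictly dominant strategy exists for Player 1

Work:
A strategy strictly dominates another if it gives a strictly higher payoff against every opponent action. Compare each pair of P1's strategies column-by-column:
  A vs B: [5 vs 4, 5 vs 5, 2 vs 3] → A does not strictly dominate B (column Y: 5 ≤ 5)
  A vs C: [5 vs 6, 5 vs 1, 2 vs 5] → A does not strictly dominate C (column X: 5 ≤ 6)
  B vs A: [4 vs 5, 5 vs 5, 3 vs 2] → B does not strictly dominate A (column X: 4 ≤ 5)
  B vs C: [4 vs 6, 5 vs 1, 3 vs 5] → B does not strictly dominate C (column X: 4 ≤ 6)
  C vs A: [6 vs 5, 1 vs 5, 5 vs 2] → C does not strictly dominate A (column Y: 1 ≤ 5)
  C vs B: [6 vs 4, 1 vs 5, 5 vs 3] → C does not strictly dominate B (column Y: 1 ≤ 5)
No single strategy strictly dominates all others → no strictly dominant strategy.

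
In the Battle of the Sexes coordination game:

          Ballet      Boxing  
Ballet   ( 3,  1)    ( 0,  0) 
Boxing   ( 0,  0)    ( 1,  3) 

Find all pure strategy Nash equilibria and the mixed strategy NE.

Pure NE: (Ballet, Ballet) and (Boxing, Boxing); Mixed NE: p = 0.75, q = 0.25

Work:
Check pure NE:
(Ballet, Ballet): (3, 1) - no unilateral deviation beneficial
(Boxing, Boxing): (1, 3) - no unilateral deviation beneficial
Mixed NE: P1 plays Ballet with p = 0.75, P2 plays Ballet with q = 0.25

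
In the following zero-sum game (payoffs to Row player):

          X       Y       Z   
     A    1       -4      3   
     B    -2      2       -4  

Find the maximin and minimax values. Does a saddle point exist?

Maximin = -4, Minimax = 1, Saddle: False

Work:
Row minimums: [-4, -4] → maximin = -4
Column maximums: [1, 2, 3] → minimax = 1
No saddle point (maximin ≠ minimax). Mixed strategy needed.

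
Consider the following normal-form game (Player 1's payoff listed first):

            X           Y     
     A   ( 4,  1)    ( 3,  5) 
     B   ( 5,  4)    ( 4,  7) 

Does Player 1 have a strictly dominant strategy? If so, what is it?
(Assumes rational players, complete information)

Yes, Player 1's strictly dominant strategy is B

Work:
A strategy strictly dominates another if it gives a strictly higher payoff against every opponent action. Compare each pair of P1's strategies column-by-column:
  A vs B: [4 vs 5, 3 vs 4] → A does not strictly dominate B (column X: 4 ≤ 5)
  B vs A: [5 vs 4, 4 vs 3] → B strictly dominates A
B strictly dominates every other strategy → strictly dominant.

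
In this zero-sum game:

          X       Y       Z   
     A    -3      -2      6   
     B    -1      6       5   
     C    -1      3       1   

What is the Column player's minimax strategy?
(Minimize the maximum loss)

Column should play X, value = -1

Work:
Column player minimizes Row's maximum payoff:
Column X: max payoff to Row = -1
Column Y: max payoff to Row = 6
Column Z: max payoff to Row = 6
Minimum is -1, achieved by column X.
Minimax strategy: X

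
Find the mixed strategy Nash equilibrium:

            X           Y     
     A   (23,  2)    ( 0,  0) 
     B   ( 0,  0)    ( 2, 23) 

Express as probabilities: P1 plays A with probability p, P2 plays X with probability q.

p = 0.92, q = 0.08

Work:
Find probabilities that make opponent indifferent:
P2 chooses q to make P1 indifferent between A and B
P1 chooses p to make P2 indifferent between X and Y
Mixed NE: P1 plays (A: 0.92, B: 0.08), P2 plays (X: 0.08, Y: 0.92)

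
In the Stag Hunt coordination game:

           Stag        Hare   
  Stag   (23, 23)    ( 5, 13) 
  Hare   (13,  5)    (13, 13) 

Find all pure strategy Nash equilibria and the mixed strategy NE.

Pure NE: (Stag, Stag) and (Hare, Hare); Mixed NE: p = 0.4444, q = 0.4444

Work:
Check pure NE:
(Stag, Stag): (23, 23) - no unilateral deviation beneficial
(Hare, Hare): (13, 13) - no unilateral deviation beneficial
Mixed NE: P1 plays Stag with p = 0.4444, P2 plays Stag with q = 0.4444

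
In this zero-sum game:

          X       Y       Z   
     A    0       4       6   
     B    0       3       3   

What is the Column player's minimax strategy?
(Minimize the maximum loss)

Column should play X, value = 0

Work:
Column player minimizes Row's maximum payoff:
Column X: max payoff to Row = 0
Column Y: max payoff to Row = 4
Column Z: max payoff to Row = 6
Minimum is 0, achieved by column X.
Minimax strategy: X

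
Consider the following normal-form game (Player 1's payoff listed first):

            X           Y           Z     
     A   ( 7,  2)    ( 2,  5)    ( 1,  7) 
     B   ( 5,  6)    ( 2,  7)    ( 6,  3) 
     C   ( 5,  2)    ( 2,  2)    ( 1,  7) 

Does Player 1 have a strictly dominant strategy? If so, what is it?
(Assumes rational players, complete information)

No strictly dominant strategy exists for Player 1

Work:
A strategy strictly dominates another if it gives a strictly higher payoff against every opponent action. Compare each pair of P1's strategies column-by-column:
  A vs B: [7 vs 5, 2 vs 2, 1 vs 6] → A does not strictly dominate B (column Y: 2 ≤ 2)
  A vs C: [7 vs 5, 2 vs 2, 1 vs 1] → A does not strictly dominate C (column Y: 2 ≤ 2)
  B vs A: [5 vs 7, 2 vs 2, 6 vs 1] → B does not strictly dominate A (column X: 5 ≤ 7)
  B vs C: [5 vs 5, 2 vs 2, 6 vs 1] → B does not strictly dominate C (column X: 5 ≤ 5)
  C vs A: [5 vs 7, 2 vs 2, 1 vs 1] → C does not strictly dominate A (column X: 5 ≤ 7)
  C vs B: [5 vs 5, 2 vs 2, 1 vs 6] → C does not strictly dominate B (column X: 5 ≤ 5)
No single strategy strictly dominates all others → no strictly dominant strategy.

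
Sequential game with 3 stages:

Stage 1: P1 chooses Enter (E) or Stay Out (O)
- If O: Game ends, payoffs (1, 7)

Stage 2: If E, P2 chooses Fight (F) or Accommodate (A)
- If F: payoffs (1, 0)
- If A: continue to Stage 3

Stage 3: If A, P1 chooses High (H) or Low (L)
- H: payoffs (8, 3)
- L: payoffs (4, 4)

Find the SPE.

SPE: (E, A, H); Outcome (8, 3)

Work:
Stage 3: P1 chooses H (8 vs 4)
Stage 2: P2: F->0, A->3 (anticipating H). Choose A
Stage 1: P1: O->1, E->8 (anticipating A, H). Choose E
SPE path: E -> A -> H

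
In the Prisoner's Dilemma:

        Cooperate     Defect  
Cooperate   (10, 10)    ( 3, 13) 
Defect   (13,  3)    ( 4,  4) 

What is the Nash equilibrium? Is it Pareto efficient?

(Defect, Defect) is NE; not Pareto efficient

Work:
Defect dominates Cooperate for both players:
If P2 cooperates: Defect (13) > Cooperate (10)
If P2 defects: Defect (4) > Cooperate (3)
NE: (Defect, Defect) with payoff (4, 4)
But (Cooperate, Cooperate) = (10, 10) Pareto dominates (4, 4)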